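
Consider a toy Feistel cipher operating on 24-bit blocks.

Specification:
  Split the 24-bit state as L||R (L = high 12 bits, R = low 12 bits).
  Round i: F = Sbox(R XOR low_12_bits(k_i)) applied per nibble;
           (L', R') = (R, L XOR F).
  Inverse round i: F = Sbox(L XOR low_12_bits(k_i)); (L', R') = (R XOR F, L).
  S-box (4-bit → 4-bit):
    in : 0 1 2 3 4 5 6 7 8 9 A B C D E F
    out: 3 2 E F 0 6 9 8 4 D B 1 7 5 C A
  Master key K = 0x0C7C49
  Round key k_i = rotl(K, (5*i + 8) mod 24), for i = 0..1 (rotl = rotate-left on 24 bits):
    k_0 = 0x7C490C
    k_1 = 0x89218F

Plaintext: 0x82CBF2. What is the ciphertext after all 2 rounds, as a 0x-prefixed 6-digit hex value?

0x6803C8

s_0 = plaintext = 0x82CBF2
s_1 = Round(s_0, k_0) = 0xBF2680
s_2 = Round(s_1, k_1) = 0x6803C8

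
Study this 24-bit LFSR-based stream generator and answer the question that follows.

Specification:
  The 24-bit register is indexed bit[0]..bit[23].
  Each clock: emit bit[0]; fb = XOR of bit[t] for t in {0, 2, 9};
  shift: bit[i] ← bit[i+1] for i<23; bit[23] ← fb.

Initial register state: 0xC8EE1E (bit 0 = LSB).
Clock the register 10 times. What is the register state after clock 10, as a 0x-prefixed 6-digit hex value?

reg_0 = 0xC8EE1E
clock 1: out=0, reg = 0x64770F
clock 2: out=1, reg = 0xB23B87
clock 3: out=1, reg = 0xD91DC3
clock 4: out=1, reg = 0xEC8EE1
clock 5: out=1, reg = 0x764770
clock 6: out=0, reg = 0xBB23B8
clock 7: out=0, reg = 0xDD91DC
clock 8: out=0, reg = 0xEEC8EE
clock 9: out=0, reg = 0xF76477
clock 10: out=1, reg = 0x7BB23B

0x7BB23B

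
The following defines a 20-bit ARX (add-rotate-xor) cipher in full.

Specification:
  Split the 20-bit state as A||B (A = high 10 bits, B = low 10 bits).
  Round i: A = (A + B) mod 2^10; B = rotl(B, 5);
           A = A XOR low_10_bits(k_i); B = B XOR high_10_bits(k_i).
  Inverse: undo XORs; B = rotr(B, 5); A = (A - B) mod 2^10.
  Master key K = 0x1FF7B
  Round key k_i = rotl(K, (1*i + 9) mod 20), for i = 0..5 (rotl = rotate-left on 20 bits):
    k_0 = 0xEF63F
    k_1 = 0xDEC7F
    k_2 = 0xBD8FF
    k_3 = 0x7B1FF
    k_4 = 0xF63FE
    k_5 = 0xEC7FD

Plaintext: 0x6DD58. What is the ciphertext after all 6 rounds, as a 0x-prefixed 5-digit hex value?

0x0C60A

s_0 = plaintext = 0x6DD58
s_1 = Round(s_0, k_0) = 0x4C0B7
s_2 = Round(s_1, k_1) = 0x6619E
s_3 = Round(s_2, k_2) = 0xF253A
s_4 = Round(s_3, k_3) = 0x3F2A5
s_5 = Round(s_4, k_4) = 0x17F6D
s_6 = Round(s_5, k_5) = 0x0C60A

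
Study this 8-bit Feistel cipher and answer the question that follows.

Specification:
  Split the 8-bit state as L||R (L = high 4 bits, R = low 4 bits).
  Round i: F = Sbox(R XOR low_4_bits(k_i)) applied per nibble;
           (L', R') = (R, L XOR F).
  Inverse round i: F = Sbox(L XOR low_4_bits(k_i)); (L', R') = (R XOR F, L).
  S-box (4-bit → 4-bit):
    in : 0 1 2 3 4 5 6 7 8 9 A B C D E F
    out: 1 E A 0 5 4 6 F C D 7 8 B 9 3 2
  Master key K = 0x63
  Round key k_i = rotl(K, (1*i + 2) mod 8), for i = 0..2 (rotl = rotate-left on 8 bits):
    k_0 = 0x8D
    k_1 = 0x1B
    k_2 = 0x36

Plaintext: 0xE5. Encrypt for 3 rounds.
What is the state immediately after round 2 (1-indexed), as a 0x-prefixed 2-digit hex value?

s_0 = plaintext = 0xE5
s_1 = Round(s_0, k_0) = 0x52
s_2 = Round(s_1, k_1) = 0x28
s_3 = Round(s_2, k_2) = 0x81

0x28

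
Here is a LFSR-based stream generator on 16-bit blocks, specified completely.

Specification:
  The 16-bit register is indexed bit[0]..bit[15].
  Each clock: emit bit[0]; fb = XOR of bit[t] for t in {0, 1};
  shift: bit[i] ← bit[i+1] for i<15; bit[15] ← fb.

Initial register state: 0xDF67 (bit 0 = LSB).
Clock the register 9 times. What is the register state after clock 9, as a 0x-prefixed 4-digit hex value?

0x6A6F

reg_0 = 0xDF67
clock 1: out=1, reg = 0x6FB3
clock 2: out=1, reg = 0x37D9
clock 3: out=1, reg = 0x9BEC
clock 4: out=0, reg = 0x4DF6
clock 5: out=0, reg = 0xA6FB
clock 6: out=1, reg = 0x537D
clock 7: out=1, reg = 0xA9BE
clock 8: out=0, reg = 0xD4DF
clock 9: out=1, reg = 0x6A6F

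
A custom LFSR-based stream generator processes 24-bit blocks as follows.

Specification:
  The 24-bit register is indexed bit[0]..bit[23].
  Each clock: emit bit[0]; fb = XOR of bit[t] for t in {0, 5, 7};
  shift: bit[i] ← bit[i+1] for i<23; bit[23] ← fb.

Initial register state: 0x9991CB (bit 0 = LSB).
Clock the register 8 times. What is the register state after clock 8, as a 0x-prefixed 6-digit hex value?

reg_0 = 0x9991CB
clock 1: out=1, reg = 0x4CC8E5
clock 2: out=1, reg = 0xA66472
clock 3: out=0, reg = 0xD33239
clock 4: out=1, reg = 0x69991C
clock 5: out=0, reg = 0x34CC8E
clock 6: out=0, reg = 0x9A6647
clock 7: out=1, reg = 0xCD3323
clock 8: out=1, reg = 0x669991

0x669991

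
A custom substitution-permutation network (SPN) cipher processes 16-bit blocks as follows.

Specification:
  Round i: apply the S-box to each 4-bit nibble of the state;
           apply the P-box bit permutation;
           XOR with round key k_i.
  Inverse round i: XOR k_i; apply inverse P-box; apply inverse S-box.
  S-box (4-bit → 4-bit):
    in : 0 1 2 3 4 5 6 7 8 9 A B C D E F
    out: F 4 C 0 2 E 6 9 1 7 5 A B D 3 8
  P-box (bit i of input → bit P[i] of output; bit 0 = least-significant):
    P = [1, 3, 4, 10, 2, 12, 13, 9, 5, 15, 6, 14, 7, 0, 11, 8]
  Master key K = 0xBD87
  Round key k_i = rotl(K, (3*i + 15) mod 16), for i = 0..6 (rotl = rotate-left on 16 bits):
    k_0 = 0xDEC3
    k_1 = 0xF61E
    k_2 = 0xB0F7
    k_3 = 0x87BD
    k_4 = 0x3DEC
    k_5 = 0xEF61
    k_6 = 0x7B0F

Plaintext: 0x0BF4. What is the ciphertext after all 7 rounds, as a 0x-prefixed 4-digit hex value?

s_0 = plaintext = 0x0BF4
s_1 = Round(s_0, k_0) = 0x154A
s_2 = Round(s_1, k_1) = 0x2E4C
s_3 = Round(s_2, k_2) = 0x2DDD
s_4 = Round(s_3, k_3) = 0xE8CB
s_5 = Round(s_4, k_4) = 0x2B41
s_6 = Round(s_5, k_5) = 0x3671
s_7 = Round(s_6, k_6) = 0xF95B

0xF95B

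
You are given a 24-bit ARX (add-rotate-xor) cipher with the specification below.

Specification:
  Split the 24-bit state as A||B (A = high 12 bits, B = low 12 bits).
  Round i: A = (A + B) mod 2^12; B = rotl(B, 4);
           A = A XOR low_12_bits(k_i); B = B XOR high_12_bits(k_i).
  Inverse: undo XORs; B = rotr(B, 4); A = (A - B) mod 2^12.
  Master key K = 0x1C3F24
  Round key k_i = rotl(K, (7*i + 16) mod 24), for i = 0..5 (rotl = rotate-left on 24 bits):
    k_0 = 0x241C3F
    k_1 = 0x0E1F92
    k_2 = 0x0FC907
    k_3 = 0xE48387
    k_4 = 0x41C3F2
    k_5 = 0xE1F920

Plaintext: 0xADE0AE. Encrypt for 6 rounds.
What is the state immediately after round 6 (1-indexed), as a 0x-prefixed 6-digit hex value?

s_0 = plaintext = 0xADE0AE
s_1 = Round(s_0, k_0) = 0x7B38A1
s_2 = Round(s_1, k_1) = 0xFC6AF9
s_3 = Round(s_2, k_2) = 0x3B8F66
s_4 = Round(s_3, k_3) = 0x099827
s_5 = Round(s_4, k_4) = 0xB32664
s_6 = Round(s_5, k_5) = 0x8B6859

0x8B6859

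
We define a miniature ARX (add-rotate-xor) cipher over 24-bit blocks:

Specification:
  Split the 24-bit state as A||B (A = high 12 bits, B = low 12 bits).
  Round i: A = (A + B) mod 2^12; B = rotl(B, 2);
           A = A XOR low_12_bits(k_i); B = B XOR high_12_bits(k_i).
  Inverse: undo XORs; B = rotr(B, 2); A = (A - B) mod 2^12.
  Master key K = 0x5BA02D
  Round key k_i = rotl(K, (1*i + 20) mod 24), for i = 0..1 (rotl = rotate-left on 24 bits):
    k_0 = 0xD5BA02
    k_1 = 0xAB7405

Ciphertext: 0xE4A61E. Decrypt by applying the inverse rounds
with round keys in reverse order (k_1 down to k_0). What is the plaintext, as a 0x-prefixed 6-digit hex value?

0x28B69C

s_0 = ciphertext = 0xE4A61E
s_1 = InvRound(s_0, k_1) = 0x32572A
s_2 = InvRound(s_1, k_0) = 0x28B69C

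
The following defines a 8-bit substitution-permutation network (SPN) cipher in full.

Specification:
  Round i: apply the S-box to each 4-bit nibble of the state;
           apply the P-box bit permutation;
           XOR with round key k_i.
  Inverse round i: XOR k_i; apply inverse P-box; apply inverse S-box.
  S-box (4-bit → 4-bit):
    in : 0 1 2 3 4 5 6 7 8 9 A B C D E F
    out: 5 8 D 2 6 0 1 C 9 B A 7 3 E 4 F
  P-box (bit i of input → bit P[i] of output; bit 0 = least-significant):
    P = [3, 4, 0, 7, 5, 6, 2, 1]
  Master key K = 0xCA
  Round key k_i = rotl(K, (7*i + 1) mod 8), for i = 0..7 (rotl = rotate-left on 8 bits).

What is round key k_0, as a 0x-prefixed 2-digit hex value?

0x95

K = 0xCA
k_0 = rotl(K, (7*0+1) mod 8) = rotl(K, 1) = 0x95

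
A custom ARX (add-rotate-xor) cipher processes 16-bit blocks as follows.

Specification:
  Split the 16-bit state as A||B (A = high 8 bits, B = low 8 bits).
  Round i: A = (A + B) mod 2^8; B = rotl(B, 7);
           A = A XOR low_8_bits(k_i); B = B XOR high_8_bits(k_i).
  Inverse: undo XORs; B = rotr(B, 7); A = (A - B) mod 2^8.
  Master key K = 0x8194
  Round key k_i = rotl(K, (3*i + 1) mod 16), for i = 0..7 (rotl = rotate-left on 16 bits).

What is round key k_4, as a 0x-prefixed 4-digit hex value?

0x9032

K = 0x8194
k_0 = rotl(K, (3*0+1) mod 16) = rotl(K, 1) = 0x0329
k_1 = rotl(K, (3*1+1) mod 16) = rotl(K, 4) = 0x1948
k_2 = rotl(K, (3*2+1) mod 16) = rotl(K, 7) = 0xCA40
k_3 = rotl(K, (3*3+1) mod 16) = rotl(K, 10) = 0x5206
k_4 = rotl(K, (3*4+1) mod 16) = rotl(K, 13) = 0x9032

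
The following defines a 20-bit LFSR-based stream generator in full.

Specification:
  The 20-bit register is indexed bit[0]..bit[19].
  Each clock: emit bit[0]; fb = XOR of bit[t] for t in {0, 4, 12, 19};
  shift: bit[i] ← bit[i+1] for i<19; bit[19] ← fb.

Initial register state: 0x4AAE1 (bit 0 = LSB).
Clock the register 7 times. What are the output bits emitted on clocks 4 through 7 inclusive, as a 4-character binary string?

reg_0 = 0x4AAE1
clock 1: out=1, reg = 0xA5570
clock 2: out=0, reg = 0xD2AB8
clock 3: out=0, reg = 0x6955C
clock 4: out=0, reg = 0x34AAE
clock 5: out=0, reg = 0x1A557
clock 6: out=1, reg = 0x0D2AB
clock 7: out=1, reg = 0x06955

0011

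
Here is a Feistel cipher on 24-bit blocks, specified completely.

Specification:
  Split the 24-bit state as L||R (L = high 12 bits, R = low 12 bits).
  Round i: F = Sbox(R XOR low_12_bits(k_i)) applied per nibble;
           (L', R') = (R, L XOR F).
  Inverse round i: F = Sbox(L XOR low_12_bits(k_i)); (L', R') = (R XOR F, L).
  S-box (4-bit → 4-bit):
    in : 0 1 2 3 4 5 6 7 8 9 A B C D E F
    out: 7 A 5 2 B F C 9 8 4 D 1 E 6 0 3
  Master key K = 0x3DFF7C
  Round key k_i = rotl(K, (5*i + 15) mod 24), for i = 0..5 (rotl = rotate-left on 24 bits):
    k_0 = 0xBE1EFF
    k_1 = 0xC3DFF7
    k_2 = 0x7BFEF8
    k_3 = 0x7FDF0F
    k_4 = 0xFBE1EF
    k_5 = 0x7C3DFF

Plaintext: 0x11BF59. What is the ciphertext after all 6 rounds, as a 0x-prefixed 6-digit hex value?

0xC16AC1

s_0 = plaintext = 0x11BF59
s_1 = Round(s_0, k_0) = 0xF59BC7
s_2 = Round(s_1, k_1) = 0xBC747E
s_3 = Round(s_2, k_2) = 0x47E64B
s_4 = Round(s_3, k_3) = 0x64B0C5
s_5 = Round(s_4, k_4) = 0x0C5C16
s_6 = Round(s_5, k_5) = 0xC16AC1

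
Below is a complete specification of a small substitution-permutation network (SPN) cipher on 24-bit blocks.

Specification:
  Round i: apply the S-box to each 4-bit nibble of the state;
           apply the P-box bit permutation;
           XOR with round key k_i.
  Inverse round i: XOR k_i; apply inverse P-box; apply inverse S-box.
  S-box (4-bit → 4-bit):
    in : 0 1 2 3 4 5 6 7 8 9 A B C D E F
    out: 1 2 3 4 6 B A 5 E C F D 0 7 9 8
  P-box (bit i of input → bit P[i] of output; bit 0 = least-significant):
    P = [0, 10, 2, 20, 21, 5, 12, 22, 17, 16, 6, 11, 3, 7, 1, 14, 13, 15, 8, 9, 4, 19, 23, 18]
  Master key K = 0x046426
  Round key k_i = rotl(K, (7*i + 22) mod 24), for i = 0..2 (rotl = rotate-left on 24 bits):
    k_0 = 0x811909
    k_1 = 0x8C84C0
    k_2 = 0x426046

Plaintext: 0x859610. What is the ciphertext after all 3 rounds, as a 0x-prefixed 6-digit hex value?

s_0 = plaintext = 0x859610
s_1 = Round(s_0, k_0) = 0x0CF32A
s_2 = Round(s_1, k_1) = 0xBCC0B5
s_3 = Round(s_2, k_2) = 0xB47457

0xB47457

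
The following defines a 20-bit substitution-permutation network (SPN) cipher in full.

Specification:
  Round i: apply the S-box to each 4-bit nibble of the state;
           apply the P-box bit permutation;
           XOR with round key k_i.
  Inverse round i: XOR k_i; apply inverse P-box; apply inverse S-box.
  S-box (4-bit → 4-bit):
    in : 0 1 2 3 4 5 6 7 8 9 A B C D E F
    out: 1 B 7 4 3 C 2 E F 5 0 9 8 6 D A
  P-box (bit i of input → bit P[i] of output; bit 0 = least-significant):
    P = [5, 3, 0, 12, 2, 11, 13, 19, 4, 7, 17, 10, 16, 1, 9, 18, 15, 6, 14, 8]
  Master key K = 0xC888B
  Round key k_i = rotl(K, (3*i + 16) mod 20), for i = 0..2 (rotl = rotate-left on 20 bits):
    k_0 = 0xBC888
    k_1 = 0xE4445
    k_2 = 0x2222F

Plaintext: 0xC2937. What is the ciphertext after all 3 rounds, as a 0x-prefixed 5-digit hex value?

0xA2E92

s_0 = plaintext = 0xC2937
s_1 = Round(s_0, k_0) = 0x8FB93
s_2 = Round(s_1, k_1) = 0xAA112
s_3 = Round(s_2, k_2) = 0xA2E92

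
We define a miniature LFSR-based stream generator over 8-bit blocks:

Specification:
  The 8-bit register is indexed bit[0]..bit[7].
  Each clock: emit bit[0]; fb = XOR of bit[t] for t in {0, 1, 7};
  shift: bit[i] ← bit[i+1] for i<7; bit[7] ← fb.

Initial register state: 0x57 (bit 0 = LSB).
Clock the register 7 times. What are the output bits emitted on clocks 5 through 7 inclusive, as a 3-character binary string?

reg_0 = 0x57
clock 1: out=1, reg = 0x2B
clock 2: out=1, reg = 0x15
clock 3: out=1, reg = 0x8A
clock 4: out=0, reg = 0x45
clock 5: out=1, reg = 0xA2
clock 6: out=0, reg = 0x51
clock 7: out=1, reg = 0xA8

101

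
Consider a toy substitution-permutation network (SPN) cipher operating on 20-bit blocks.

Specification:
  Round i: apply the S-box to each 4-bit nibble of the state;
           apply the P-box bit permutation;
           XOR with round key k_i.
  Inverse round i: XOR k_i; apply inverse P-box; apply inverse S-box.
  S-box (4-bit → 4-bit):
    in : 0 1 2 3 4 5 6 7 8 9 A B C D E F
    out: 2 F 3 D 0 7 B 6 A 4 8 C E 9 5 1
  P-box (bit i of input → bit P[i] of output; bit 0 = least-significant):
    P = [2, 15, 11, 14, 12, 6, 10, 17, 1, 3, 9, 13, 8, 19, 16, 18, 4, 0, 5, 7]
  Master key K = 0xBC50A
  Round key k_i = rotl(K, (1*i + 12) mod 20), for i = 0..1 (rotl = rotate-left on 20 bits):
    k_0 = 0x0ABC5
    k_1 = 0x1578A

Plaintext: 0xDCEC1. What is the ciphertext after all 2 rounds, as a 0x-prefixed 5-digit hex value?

s_0 = plaintext = 0xDCEC1
s_1 = Round(s_0, k_0) = 0xF6513
s_2 = Round(s_1, k_1) = 0xF08D4

0xF08D4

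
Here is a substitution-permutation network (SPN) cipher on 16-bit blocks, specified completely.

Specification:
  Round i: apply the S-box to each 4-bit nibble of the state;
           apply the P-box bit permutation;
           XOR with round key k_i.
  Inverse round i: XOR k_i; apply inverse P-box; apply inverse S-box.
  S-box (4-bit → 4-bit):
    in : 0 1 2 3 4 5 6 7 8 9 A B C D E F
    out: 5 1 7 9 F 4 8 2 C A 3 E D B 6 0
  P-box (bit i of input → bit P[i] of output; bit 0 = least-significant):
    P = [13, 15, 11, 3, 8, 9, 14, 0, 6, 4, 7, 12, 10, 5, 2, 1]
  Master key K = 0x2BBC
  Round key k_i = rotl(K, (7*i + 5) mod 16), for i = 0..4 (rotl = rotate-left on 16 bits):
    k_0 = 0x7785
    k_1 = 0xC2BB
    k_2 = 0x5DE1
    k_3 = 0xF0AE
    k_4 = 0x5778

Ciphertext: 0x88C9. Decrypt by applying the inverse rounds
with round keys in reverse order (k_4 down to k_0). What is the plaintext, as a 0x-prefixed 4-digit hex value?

s_0 = ciphertext = 0x88C9
s_1 = InvRound(s_0, k_4) = 0xAB4E
s_2 = InvRound(s_1, k_3) = 0x7C25
s_3 = InvRound(s_2, k_2) = 0x5011
s_4 = InvRound(s_3, k_1) = 0x9879
s_5 = InvRound(s_4, k_0) = 0x2224

0x2224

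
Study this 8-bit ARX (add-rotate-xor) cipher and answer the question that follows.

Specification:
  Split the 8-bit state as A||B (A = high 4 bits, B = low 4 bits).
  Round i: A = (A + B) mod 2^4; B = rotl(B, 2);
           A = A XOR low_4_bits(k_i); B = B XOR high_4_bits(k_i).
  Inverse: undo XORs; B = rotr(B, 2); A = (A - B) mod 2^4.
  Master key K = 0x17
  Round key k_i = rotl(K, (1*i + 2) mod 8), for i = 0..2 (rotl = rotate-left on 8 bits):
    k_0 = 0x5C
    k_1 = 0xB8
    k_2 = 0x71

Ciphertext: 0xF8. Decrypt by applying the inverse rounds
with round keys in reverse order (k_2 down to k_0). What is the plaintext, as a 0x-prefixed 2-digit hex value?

0x91

s_0 = ciphertext = 0xF8
s_1 = InvRound(s_0, k_2) = 0xFF
s_2 = InvRound(s_1, k_1) = 0x61
s_3 = InvRound(s_2, k_0) = 0x91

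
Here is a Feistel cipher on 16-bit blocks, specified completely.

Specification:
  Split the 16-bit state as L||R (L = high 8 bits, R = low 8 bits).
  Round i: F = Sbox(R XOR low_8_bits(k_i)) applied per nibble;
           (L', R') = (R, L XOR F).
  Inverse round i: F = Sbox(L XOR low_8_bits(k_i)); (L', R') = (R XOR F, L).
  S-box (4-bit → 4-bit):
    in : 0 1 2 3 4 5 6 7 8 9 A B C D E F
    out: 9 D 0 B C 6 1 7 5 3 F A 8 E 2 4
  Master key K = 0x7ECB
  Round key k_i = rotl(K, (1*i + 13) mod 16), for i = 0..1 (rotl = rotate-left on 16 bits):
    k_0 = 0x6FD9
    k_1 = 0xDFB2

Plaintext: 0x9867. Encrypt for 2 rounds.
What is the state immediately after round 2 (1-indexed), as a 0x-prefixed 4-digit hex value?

s_0 = plaintext = 0x9867
s_1 = Round(s_0, k_0) = 0x673A
s_2 = Round(s_1, k_1) = 0x3A32

0x3A32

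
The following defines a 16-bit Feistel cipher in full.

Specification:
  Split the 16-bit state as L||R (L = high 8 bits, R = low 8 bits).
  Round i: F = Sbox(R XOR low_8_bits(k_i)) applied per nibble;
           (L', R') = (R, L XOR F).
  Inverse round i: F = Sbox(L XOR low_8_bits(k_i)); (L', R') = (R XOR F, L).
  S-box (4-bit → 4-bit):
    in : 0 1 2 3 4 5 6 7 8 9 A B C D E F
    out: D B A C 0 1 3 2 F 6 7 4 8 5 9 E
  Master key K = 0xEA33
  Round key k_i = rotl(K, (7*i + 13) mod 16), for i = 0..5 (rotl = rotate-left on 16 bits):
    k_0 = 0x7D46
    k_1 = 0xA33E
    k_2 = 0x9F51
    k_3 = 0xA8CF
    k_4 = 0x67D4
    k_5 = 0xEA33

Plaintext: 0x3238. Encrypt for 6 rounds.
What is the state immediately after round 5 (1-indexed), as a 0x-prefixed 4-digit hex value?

0x8D82

s_0 = plaintext = 0x3238
s_1 = Round(s_0, k_0) = 0x381B
s_2 = Round(s_1, k_1) = 0x1B99
s_3 = Round(s_2, k_2) = 0x9994
s_4 = Round(s_3, k_3) = 0x948D
s_5 = Round(s_4, k_4) = 0x8D82
s_6 = Round(s_5, k_5) = 0x82C6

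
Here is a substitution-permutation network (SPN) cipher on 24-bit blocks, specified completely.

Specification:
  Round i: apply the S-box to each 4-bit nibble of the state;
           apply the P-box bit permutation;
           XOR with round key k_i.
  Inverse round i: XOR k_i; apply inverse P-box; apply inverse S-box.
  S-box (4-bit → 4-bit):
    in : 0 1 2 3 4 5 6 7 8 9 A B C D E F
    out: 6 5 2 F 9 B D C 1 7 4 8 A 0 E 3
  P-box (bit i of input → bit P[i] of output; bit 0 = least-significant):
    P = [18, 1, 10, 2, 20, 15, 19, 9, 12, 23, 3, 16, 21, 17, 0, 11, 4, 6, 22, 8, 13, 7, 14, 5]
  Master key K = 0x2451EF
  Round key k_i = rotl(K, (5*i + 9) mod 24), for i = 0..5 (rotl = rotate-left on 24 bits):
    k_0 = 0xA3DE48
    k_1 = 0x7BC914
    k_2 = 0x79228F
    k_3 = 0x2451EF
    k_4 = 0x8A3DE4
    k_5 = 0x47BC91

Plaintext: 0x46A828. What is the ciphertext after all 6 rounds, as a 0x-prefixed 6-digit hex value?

s_0 = plaintext = 0x46A828
s_1 = Round(s_0, k_0) = 0xE76F79
s_2 = Round(s_1, k_1) = 0x9796B7
s_3 = Round(s_2, k_2) = 0x1A5502
s_4 = Round(s_3, k_3) = 0xCFA9ED
s_5 = Round(s_4, k_4) = 0x02AF1D
s_6 = Round(s_5, k_5) = 0xDFEC50

0xDFEC50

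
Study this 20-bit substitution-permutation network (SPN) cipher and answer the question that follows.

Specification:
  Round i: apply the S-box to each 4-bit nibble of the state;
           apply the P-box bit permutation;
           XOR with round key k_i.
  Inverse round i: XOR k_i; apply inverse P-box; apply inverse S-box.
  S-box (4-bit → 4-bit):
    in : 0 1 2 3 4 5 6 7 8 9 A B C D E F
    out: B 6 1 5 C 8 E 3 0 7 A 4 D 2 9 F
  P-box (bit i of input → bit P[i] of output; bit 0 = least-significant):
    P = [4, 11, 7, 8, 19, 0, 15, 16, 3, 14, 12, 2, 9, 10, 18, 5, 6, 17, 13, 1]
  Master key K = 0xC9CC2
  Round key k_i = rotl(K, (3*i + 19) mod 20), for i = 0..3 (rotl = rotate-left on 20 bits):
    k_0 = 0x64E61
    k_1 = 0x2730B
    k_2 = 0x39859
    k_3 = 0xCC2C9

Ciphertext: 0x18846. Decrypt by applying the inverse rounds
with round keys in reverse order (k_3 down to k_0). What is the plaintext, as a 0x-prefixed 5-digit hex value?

s_0 = ciphertext = 0x18846
s_1 = InvRound(s_0, k_3) = 0x53001
s_2 = InvRound(s_1, k_2) = 0x9B2B7
s_3 = InvRound(s_2, k_1) = 0xD50CC
s_4 = InvRound(s_3, k_0) = 0xD0C01

0xD0C01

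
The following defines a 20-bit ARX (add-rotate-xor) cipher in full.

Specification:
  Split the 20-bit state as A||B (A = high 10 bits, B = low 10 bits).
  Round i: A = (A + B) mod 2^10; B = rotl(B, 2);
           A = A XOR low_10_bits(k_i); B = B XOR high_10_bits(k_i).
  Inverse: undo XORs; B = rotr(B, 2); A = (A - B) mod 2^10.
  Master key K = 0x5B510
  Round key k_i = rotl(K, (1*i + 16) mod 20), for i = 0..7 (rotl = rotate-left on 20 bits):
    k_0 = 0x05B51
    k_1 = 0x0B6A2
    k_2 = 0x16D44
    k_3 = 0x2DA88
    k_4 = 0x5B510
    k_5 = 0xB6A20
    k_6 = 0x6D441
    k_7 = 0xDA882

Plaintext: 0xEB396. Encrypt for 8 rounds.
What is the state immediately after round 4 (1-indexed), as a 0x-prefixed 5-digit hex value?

s_0 = plaintext = 0xEB396
s_1 = Round(s_0, k_0) = 0x04E4D
s_2 = Round(s_1, k_1) = 0x3091B
s_3 = Round(s_2, k_2) = 0x26436
s_4 = Round(s_3, k_3) = 0x91C6E
s_5 = Round(s_4, k_4) = 0xE94D5
s_6 = Round(s_5, k_5) = 0x9698E
s_7 = Round(s_6, k_6) = 0xEA78C
s_8 = Round(s_7, k_7) = 0xEDD59

0x91C6E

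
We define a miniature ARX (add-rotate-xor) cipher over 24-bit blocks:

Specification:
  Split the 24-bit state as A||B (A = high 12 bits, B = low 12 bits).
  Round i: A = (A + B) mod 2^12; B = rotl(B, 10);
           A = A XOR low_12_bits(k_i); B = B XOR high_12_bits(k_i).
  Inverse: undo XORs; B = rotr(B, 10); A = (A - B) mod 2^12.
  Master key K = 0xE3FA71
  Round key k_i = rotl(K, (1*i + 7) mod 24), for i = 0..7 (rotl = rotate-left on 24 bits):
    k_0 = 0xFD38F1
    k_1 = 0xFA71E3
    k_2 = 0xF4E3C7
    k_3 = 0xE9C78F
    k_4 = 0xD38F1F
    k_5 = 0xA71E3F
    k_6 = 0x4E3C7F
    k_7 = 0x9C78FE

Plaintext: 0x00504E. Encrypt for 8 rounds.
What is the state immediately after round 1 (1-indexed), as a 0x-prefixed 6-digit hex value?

s_0 = plaintext = 0x00504E
s_1 = Round(s_0, k_0) = 0x8A27C0
s_2 = Round(s_1, k_1) = 0x181E57
s_3 = Round(s_2, k_2) = 0xC1F0DB
s_4 = Round(s_3, k_3) = 0xB752AA
s_5 = Round(s_4, k_4) = 0x100592
s_6 = Round(s_5, k_5) = 0x8AD315
s_7 = Round(s_6, k_6) = 0x7BD026
s_8 = Round(s_7, k_7) = 0xF1D1CE

0x8A27C0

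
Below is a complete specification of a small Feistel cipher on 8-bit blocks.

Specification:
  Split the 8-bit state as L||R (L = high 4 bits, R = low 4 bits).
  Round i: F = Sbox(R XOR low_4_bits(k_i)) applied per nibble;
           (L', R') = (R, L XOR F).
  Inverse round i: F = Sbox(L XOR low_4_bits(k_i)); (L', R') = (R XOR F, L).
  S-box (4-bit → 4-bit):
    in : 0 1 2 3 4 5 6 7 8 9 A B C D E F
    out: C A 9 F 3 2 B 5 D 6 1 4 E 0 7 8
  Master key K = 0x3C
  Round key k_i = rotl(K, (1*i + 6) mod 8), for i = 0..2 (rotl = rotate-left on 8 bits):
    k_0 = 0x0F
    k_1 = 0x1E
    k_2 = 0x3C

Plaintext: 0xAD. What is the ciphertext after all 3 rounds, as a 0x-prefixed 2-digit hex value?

s_0 = plaintext = 0xAD
s_1 = Round(s_0, k_0) = 0xD3
s_2 = Round(s_1, k_1) = 0x3D
s_3 = Round(s_2, k_2) = 0xD9

0xD9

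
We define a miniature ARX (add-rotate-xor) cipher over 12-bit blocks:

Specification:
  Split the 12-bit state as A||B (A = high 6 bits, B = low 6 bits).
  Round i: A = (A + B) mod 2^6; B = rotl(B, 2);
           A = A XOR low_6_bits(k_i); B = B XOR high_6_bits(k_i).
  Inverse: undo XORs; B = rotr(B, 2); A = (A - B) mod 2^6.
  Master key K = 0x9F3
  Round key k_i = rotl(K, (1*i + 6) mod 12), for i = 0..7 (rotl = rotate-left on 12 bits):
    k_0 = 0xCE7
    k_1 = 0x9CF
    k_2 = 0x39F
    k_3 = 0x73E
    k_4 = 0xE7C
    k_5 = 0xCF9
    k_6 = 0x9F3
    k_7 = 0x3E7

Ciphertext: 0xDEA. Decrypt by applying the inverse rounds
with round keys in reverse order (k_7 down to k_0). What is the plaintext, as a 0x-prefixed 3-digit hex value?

0xD50

s_0 = ciphertext = 0xDEA
s_1 = InvRound(s_0, k_7) = 0xDD9
s_2 = InvRound(s_1, k_6) = 0x56F
s_3 = InvRound(s_2, k_5) = 0x947
s_4 = InvRound(s_3, k_4) = 0xAAF
s_5 = InvRound(s_4, k_3) = 0x63C
s_6 = InvRound(s_5, k_2) = 0x6EC
s_7 = InvRound(s_6, k_1) = 0x8B2
s_8 = InvRound(s_7, k_0) = 0xD50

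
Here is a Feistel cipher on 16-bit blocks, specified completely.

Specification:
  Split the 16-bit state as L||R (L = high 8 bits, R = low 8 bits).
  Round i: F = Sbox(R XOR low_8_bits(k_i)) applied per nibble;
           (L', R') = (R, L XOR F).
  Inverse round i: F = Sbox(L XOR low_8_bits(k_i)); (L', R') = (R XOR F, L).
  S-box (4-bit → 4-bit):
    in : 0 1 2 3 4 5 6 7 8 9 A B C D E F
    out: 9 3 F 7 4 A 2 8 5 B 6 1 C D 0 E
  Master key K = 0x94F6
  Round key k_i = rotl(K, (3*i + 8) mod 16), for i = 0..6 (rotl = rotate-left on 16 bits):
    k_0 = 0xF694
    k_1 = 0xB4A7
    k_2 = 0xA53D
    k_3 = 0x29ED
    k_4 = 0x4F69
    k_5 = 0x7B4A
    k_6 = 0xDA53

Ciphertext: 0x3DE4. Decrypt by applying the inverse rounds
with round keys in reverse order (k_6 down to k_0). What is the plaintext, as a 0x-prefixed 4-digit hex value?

s_0 = ciphertext = 0x3DE4
s_1 = InvRound(s_0, k_6) = 0xC43D
s_2 = InvRound(s_1, k_5) = 0x6DC4
s_3 = InvRound(s_2, k_4) = 0x506D
s_4 = InvRound(s_3, k_3) = 0x7050
s_5 = InvRound(s_4, k_2) = 0x1D70
s_6 = InvRound(s_5, k_1) = 0x661D
s_7 = InvRound(s_6, k_0) = 0xF266

0xF266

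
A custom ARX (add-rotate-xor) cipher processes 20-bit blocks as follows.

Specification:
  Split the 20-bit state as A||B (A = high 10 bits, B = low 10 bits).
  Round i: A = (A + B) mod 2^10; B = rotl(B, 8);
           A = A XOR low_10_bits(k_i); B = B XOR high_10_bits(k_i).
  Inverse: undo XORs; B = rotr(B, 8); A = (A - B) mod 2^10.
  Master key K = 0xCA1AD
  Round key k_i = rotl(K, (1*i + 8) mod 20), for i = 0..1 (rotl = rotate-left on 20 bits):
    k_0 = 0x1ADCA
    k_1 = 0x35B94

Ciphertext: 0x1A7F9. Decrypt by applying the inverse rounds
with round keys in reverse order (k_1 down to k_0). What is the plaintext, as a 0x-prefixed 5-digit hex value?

0xE9350

s_0 = ciphertext = 0x1A7F9
s_1 = InvRound(s_0, k_1) = 0xCF8BF
s_2 = InvRound(s_1, k_0) = 0xE9350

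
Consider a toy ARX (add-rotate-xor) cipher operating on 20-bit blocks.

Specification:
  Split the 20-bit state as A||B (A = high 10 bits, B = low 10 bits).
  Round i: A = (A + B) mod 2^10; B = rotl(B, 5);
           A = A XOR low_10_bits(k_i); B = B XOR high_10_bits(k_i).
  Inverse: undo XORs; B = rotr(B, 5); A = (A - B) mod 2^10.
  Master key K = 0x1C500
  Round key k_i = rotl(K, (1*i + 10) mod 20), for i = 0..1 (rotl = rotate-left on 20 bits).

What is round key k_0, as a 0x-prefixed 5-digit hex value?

0x40071

K = 0x1C500
k_0 = rotl(K, (1*0+10) mod 20) = rotl(K, 10) = 0x40071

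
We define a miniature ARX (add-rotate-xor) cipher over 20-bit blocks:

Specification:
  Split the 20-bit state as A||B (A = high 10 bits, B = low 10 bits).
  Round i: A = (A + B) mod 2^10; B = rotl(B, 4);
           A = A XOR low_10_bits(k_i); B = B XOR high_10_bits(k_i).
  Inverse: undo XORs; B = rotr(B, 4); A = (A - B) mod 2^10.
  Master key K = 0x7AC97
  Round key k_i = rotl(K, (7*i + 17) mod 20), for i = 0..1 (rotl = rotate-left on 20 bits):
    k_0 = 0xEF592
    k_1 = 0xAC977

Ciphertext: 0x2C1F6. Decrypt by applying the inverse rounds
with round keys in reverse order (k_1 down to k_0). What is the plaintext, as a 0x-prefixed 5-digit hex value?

s_0 = ciphertext = 0x2C1F6
s_1 = InvRound(s_0, k_1) = 0x24D34
s_2 = InvRound(s_1, k_0) = 0xA6668

0xA6668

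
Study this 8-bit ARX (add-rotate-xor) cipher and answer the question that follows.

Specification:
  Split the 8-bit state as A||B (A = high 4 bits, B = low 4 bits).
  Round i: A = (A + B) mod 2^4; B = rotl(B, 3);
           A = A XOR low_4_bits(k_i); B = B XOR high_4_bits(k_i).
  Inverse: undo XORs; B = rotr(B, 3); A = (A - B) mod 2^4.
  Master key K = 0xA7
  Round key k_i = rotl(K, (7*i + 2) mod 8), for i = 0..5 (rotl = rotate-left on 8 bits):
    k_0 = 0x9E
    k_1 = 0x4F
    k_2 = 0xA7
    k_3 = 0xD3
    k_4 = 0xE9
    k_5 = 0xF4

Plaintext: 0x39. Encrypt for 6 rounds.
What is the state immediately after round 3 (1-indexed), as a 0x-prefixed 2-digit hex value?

s_0 = plaintext = 0x39
s_1 = Round(s_0, k_0) = 0x25
s_2 = Round(s_1, k_1) = 0x8E
s_3 = Round(s_2, k_2) = 0x1D
s_4 = Round(s_3, k_3) = 0xD3
s_5 = Round(s_4, k_4) = 0x97
s_6 = Round(s_5, k_5) = 0x44

0x1D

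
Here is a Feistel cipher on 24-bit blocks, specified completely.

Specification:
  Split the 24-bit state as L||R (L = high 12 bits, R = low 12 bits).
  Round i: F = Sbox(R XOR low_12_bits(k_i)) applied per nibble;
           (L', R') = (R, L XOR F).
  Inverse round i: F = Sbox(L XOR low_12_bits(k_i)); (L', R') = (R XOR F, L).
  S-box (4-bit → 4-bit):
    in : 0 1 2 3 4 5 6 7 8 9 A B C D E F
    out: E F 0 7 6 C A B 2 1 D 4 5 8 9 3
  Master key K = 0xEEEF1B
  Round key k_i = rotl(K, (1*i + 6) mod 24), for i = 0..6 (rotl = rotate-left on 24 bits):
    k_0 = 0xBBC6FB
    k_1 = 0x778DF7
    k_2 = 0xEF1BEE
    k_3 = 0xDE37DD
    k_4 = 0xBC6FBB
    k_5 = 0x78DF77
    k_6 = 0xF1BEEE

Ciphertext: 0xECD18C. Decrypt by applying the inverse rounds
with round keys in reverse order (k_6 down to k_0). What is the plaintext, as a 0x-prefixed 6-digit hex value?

0xF324CA

s_0 = ciphertext = 0xECD18C
s_1 = InvRound(s_0, k_6) = 0xF8BECD
s_2 = InvRound(s_1, k_5) = 0x0F8F8B
s_3 = InvRound(s_2, k_4) = 0xCEC0F8
s_4 = InvRound(s_3, k_3) = 0x487CEC
s_5 = InvRound(s_4, k_2) = 0xF4D487
s_6 = InvRound(s_5, k_1) = 0x4CAF4D
s_7 = InvRound(s_6, k_0) = 0xF324CA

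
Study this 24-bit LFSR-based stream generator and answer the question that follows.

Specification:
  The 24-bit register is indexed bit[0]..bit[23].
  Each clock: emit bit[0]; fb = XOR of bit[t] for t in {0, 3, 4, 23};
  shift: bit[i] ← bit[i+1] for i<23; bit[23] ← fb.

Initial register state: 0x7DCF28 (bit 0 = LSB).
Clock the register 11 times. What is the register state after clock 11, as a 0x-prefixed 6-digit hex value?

reg_0 = 0x7DCF28
clock 1: out=0, reg = 0xBEE794
clock 2: out=0, reg = 0x5F73CA
clock 3: out=0, reg = 0xAFB9E5
clock 4: out=1, reg = 0x57DCF2
clock 5: out=0, reg = 0xABEE79
clock 6: out=1, reg = 0x55F73C
clock 7: out=0, reg = 0x2AFB9E
clock 8: out=0, reg = 0x157DCF
clock 9: out=1, reg = 0x0ABEE7
clock 10: out=1, reg = 0x855F73
clock 11: out=1, reg = 0xC2AFB9

0xC2AFB9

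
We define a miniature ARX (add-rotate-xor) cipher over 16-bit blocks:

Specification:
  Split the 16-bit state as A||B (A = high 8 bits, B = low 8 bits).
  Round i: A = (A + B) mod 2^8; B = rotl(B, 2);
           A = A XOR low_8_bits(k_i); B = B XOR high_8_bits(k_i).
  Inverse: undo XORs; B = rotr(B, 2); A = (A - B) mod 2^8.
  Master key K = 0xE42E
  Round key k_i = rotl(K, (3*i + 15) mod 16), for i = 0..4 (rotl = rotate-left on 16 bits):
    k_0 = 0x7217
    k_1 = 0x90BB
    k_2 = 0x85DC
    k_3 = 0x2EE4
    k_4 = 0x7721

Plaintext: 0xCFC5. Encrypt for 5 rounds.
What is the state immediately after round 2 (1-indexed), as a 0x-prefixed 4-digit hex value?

s_0 = plaintext = 0xCFC5
s_1 = Round(s_0, k_0) = 0x8365
s_2 = Round(s_1, k_1) = 0x5305
s_3 = Round(s_2, k_2) = 0x8491
s_4 = Round(s_3, k_3) = 0xF168
s_5 = Round(s_4, k_4) = 0x78D6

0x5305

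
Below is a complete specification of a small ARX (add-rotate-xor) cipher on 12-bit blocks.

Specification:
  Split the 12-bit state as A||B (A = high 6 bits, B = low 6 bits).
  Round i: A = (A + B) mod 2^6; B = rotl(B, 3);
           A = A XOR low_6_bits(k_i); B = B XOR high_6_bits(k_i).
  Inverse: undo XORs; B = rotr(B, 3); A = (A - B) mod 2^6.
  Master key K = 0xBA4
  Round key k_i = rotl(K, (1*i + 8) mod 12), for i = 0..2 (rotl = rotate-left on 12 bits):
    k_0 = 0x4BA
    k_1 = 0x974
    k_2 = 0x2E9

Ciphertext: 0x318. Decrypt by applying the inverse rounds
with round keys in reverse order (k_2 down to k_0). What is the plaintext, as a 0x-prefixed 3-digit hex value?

0x36D

s_0 = ciphertext = 0x318
s_1 = InvRound(s_0, k_2) = 0x2DA
s_2 = InvRound(s_1, k_1) = 0x03F
s_3 = InvRound(s_2, k_0) = 0x36D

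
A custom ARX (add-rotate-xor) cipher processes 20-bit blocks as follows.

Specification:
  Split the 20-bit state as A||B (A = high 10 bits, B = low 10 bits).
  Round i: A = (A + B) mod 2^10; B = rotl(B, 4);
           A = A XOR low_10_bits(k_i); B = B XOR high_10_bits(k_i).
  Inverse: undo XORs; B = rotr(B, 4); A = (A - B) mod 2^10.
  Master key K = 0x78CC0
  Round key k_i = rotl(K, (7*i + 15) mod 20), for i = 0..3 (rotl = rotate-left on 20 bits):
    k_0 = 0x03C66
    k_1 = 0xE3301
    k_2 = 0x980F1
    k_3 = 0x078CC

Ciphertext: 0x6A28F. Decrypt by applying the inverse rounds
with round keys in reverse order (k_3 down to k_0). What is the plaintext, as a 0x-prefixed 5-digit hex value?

0xDE871

s_0 = ciphertext = 0x6A28F
s_1 = InvRound(s_0, k_3) = 0x3EC69
s_2 = InvRound(s_1, k_2) = 0x6AA60
s_3 = InvRound(s_2, k_1) = 0xE371E
s_4 = InvRound(s_3, k_0) = 0xDE871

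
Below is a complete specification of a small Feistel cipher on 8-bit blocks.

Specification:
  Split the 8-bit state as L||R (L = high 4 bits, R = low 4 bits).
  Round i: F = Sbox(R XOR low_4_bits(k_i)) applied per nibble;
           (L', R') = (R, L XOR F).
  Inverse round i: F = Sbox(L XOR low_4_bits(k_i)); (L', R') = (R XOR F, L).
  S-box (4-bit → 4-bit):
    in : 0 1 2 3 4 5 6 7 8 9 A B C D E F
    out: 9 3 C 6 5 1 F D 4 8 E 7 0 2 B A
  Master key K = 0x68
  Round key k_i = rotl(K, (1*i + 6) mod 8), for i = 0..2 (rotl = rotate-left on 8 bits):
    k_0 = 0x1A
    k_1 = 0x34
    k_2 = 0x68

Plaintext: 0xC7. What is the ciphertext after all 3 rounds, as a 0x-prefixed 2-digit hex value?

s_0 = plaintext = 0xC7
s_1 = Round(s_0, k_0) = 0x7E
s_2 = Round(s_1, k_1) = 0xE9
s_3 = Round(s_2, k_2) = 0x9D

0x9D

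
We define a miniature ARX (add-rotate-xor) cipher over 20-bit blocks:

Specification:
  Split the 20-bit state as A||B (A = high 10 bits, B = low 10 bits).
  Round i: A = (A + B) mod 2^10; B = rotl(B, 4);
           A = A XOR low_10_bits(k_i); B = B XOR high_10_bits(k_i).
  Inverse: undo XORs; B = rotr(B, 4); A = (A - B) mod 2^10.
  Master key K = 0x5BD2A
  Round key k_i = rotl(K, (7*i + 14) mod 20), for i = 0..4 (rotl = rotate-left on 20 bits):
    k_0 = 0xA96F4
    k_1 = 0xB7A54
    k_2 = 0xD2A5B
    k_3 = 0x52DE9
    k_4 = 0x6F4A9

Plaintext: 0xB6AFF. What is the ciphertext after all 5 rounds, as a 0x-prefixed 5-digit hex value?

0xEBF35

s_0 = plaintext = 0xB6AFF
s_1 = Round(s_0, k_0) = 0xCB55E
s_2 = Round(s_1, k_1) = 0xB7F3B
s_3 = Round(s_2, k_2) = 0x104F6
s_4 = Round(s_3, k_3) = 0x37A28
s_5 = Round(s_4, k_4) = 0xEBF35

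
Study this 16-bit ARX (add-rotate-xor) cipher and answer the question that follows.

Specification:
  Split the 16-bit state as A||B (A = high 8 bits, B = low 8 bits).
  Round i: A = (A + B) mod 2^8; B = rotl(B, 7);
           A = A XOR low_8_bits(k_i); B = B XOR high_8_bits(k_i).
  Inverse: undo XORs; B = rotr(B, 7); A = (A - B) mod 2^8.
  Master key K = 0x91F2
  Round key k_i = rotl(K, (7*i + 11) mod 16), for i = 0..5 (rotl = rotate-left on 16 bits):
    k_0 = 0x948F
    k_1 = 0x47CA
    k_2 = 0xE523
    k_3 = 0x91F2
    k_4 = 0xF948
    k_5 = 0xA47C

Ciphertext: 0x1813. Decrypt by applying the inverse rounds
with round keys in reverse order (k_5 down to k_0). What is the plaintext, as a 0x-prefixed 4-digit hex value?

0x00D0

s_0 = ciphertext = 0x1813
s_1 = InvRound(s_0, k_5) = 0xF56F
s_2 = InvRound(s_1, k_4) = 0x902D
s_3 = InvRound(s_2, k_3) = 0xE979
s_4 = InvRound(s_3, k_2) = 0x9139
s_5 = InvRound(s_4, k_1) = 0x5FFC
s_6 = InvRound(s_5, k_0) = 0x00D0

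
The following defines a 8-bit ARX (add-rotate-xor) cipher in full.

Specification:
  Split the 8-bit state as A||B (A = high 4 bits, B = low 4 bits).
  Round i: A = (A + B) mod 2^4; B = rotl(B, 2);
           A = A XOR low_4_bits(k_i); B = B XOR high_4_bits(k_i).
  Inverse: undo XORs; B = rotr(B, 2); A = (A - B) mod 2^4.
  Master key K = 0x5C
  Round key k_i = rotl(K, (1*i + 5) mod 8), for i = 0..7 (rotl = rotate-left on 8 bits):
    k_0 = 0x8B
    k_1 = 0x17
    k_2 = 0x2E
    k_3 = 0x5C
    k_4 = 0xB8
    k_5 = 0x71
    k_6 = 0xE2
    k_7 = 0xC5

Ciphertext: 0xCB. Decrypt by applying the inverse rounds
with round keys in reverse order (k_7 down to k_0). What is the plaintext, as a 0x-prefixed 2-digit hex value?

s_0 = ciphertext = 0xCB
s_1 = InvRound(s_0, k_7) = 0xCD
s_2 = InvRound(s_1, k_6) = 0x2C
s_3 = InvRound(s_2, k_5) = 0x5E
s_4 = InvRound(s_3, k_4) = 0x85
s_5 = InvRound(s_4, k_3) = 0x40
s_6 = InvRound(s_5, k_2) = 0x28
s_7 = InvRound(s_6, k_1) = 0xF6
s_8 = InvRound(s_7, k_0) = 0x9B

0x9B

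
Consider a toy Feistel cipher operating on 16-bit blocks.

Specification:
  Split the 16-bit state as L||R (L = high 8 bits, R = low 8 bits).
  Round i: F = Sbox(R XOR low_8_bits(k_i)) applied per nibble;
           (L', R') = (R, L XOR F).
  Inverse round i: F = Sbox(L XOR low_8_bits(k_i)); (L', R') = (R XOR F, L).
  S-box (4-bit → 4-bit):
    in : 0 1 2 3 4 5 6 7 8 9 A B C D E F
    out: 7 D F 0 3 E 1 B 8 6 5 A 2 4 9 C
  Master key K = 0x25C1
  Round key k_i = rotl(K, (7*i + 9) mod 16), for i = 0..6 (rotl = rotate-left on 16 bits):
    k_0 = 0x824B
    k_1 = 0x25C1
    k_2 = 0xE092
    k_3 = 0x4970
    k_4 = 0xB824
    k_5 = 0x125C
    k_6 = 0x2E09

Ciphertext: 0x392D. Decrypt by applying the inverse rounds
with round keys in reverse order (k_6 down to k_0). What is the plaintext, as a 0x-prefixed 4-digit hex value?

0xF2A1

s_0 = ciphertext = 0x392D
s_1 = InvRound(s_0, k_6) = 0x2A39
s_2 = InvRound(s_1, k_5) = 0x882A
s_3 = InvRound(s_2, k_4) = 0x7888
s_4 = InvRound(s_3, k_3) = 0xF078
s_5 = InvRound(s_4, k_2) = 0x67F0
s_6 = InvRound(s_5, k_1) = 0xA167
s_7 = InvRound(s_6, k_0) = 0xF2A1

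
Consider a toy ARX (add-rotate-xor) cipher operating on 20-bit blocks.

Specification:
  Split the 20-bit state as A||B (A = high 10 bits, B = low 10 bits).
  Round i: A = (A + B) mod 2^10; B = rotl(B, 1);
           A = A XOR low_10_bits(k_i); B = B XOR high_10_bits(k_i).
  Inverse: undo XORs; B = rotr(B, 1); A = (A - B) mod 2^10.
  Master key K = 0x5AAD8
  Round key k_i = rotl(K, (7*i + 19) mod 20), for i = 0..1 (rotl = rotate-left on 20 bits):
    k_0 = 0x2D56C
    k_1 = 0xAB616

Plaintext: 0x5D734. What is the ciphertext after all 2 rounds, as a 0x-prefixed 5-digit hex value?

0xADF14

s_0 = plaintext = 0x5D734
s_1 = Round(s_0, k_0) = 0x716DC
s_2 = Round(s_1, k_1) = 0xADF14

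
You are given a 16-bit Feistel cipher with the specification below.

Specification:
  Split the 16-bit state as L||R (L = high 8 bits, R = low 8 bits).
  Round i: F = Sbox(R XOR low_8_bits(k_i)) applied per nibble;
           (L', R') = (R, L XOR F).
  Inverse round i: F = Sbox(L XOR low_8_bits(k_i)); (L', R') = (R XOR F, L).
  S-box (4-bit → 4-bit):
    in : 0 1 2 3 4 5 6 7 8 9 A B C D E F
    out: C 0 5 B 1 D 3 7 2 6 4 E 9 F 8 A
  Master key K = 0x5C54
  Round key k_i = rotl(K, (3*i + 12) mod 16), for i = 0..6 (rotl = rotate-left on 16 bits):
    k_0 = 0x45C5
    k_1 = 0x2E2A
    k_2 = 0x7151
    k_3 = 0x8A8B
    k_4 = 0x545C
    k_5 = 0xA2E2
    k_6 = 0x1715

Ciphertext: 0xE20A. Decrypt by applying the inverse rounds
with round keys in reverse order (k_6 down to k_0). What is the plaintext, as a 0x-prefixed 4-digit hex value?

s_0 = ciphertext = 0xE20A
s_1 = InvRound(s_0, k_6) = 0xADE2
s_2 = InvRound(s_1, k_5) = 0xF8AD
s_3 = InvRound(s_2, k_4) = 0xECF8
s_4 = InvRound(s_3, k_3) = 0xCFEC
s_5 = InvRound(s_4, k_2) = 0x84CF
s_6 = InvRound(s_5, k_1) = 0x8784
s_7 = InvRound(s_6, k_0) = 0x9187

0x9187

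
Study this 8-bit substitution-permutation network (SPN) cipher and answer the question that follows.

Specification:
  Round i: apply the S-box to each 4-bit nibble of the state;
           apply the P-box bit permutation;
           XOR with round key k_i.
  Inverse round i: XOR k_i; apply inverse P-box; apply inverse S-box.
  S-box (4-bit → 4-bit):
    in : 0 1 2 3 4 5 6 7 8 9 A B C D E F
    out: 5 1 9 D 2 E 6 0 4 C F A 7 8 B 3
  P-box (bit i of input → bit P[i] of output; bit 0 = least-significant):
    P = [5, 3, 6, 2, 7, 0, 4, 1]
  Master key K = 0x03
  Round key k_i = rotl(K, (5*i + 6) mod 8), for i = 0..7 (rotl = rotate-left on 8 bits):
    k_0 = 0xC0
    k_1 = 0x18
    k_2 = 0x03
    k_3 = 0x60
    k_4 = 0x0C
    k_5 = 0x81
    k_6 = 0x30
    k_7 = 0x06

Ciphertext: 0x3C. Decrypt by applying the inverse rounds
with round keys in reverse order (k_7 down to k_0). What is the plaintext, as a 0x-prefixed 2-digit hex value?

0x25

s_0 = ciphertext = 0x3C
s_1 = InvRound(s_0, k_7) = 0x9F
s_2 = InvRound(s_1, k_6) = 0xEE
s_3 = InvRound(s_2, k_5) = 0xBA
s_4 = InvRound(s_3, k_4) = 0x32
s_5 = InvRound(s_4, k_3) = 0x98
s_6 = InvRound(s_5, k_2) = 0xA4
s_7 = InvRound(s_6, k_1) = 0x0E
s_8 = InvRound(s_7, k_0) = 0x25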